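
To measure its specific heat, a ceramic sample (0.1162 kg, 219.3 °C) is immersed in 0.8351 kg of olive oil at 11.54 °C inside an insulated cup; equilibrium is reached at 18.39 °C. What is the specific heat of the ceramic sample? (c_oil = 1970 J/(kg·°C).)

Setting the total heat transfer to zero:
0.1162×c×(18.39 − 219.3) + 0.8351×1970×(18.39 − 11.54) = 0
-23.35 c = -11269
c = -11269/-23.35 ≈ 482.7 J/(kg·°C)

c ≈ 483 J/(kg·°C)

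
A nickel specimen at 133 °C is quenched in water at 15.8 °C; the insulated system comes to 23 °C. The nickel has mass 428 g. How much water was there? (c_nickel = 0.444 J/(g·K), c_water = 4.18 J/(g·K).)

m ≈ 695 g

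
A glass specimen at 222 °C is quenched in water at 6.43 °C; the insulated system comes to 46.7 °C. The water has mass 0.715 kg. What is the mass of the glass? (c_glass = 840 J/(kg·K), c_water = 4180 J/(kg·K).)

m ≈ 0.817 kg

Let T be the final temperature. ΣQ_i = 0:
m·840·(46.7 − 222) + 0.715·4180·(46.7 − 6.43) = 0
-147252 m = -120355
m = -120355/-147252 ≈ 0.8173 kg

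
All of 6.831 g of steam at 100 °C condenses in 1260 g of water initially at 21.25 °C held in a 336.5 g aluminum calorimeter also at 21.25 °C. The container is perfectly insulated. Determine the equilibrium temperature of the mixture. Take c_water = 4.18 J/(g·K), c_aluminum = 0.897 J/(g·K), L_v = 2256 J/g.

T_f ≈ 24.4 °C

Sum of m c ΔT and latent-heat terms is zero:
latent heat released on condensation: 6.831·2256 = 15411; condensed water 100 °C→T: 28.55(T − 100); water warms: 1260·4.18·(T − 21.25) = 5266.8(T − 21.25); aluminum cup: 336.5·0.897·(T − 21.25) = 301.84(T − 21.25)
5597.2 T = 15411 + 2855.4 + 118334 = 136600
T ≈ 24.41 °C, under the boiling point, so the assumption holds.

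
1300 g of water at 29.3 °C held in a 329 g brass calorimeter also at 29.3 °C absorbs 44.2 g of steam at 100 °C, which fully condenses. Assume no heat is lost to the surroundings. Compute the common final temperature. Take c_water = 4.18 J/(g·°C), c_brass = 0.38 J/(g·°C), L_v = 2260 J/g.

T_f ≈ 49.0 °C

Setting the total heat transfer to zero:
condense steam: −44.2×2260 = −99892
  condensate cools 100→T: 44.2×4.18×(T − 100) = 184.76(T − 100)
  water warms: 1300×4.18×(T − 29.3) = 5434(T − 29.3)
  cup: 125.02(T − 29.3)
5743.8 T = 99892 + 18476 + 162879 = 281247
T ≈ 48.97 °C, under the boiling point, so the assumption holds.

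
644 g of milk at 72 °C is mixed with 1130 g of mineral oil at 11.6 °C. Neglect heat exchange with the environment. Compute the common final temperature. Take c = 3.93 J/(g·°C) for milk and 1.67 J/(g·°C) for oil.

T_f ≈ 46.2 °C

T_f = Σ m_i c_i T_i / Σ m_i c_i:
T_f = (2530.9×72 + 1887.1×11.6) / (2530.9 + 1887.1)
    = 204117 / 4418 ≈ 46.20 °C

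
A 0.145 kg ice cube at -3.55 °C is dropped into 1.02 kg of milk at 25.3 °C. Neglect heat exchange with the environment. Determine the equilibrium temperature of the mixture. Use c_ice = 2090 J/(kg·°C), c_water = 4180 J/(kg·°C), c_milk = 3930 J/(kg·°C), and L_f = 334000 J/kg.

T_f ≈ 11.2 °C

Sum of m c ΔT and latent-heat terms is zero:
warm ice to 0 °C: 0.145×2090×(0 − (-3.55)) = 1075.8
  latent heat to melt: 0.145×334000 = 48430
  warm the meltwater: 606.1 T
  milk: 4008.6(T − 25.3)
4614.7 T = 101418 − 49506 = 51912
T ≈ 11.25 °C. Since T > 0 °C, the all-ice-melts assumption holds.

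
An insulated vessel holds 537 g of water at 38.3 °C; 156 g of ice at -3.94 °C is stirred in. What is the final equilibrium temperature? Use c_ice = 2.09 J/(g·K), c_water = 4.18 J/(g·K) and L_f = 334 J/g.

T_f ≈ 11.2 °C

Taking heat into each body as positive, Σ m c ΔT = 0:
warm ice to 0 °C: 156×2.09×(0 − (-3.94)) = 1284.6; melt ice: 156×334 = 52104; warm the meltwater: 652.08 T; water: 2244.7(T − 38.3)
2896.7 T = 85970 − 53389 = 32582
T ≈ 11.25 °C — above 0 °C, consistent with complete melting.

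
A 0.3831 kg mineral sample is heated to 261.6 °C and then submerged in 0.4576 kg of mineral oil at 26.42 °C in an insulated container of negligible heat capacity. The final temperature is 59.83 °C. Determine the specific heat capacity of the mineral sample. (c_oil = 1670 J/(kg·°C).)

Heat lost by the mineral sample = heat gained by the oil:
0.3831·c·(261.6 − 59.83) = 0.4576·1670·(59.83 − 26.42)
77.3 c = 25532  ⇒  c ≈ 330.3 J/(kg·°C)

c ≈ 330 J/(kg·°C)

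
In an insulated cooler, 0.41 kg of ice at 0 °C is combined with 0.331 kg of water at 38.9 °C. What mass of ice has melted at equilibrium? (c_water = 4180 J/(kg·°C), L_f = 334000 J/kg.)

Heat available from the water dropping to 0 °C: 0.331×4180×38.9 = 53821 J.
Melting all 0.41 kg of ice would need 0.41×334000 = 136940 J.
Since 53821 < 136940 J, not all the ice melts; equilibrium is at 0 °C.
m_melt = 53821 / L_f = 0.1611 kg.

m_melted ≈ 0.161 kg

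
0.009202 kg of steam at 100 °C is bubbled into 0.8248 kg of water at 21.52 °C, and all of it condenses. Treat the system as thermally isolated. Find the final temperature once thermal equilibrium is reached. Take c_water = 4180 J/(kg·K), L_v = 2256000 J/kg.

Sum of m c ΔT and latent-heat terms is zero:
latent heat released on condensation: 0.009202·2256000 = 20760
  condensate cools 100→T: 0.009202·4180·(T − 100) = 38.46(T − 100)
  original water: 3447.7(T − 21.52)
3486.1 T = 20760 + 3846.4 + 74194 = 98800
T ≈ 28.34 °C — below 100 °C, confirming all the steam condensed.

T_f ≈ 28.3 °C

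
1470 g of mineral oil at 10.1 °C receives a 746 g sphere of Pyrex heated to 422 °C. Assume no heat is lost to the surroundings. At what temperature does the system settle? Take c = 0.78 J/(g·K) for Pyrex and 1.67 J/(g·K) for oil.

T_f = Σ m_i c_i T_i / Σ m_i c_i:
T_f = (581.88×422 + 2454.9×10.1) / (581.88 + 2454.9)
    = 270348 / 3036.8 ≈ 89.02 °C

T_f ≈ 89.0 °C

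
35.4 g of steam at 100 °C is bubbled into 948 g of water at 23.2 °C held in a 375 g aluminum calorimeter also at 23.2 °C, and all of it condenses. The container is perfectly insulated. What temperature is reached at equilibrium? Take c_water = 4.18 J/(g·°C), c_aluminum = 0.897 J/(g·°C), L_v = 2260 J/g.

T_f ≈ 43.7 °C

Setting the total heat transfer to zero:
steam→water at 100 °C releases m L_v = 35.4·2260 = 80004
  condensed water 100 °C→T: 147.97(T − 100)
  water warms: 948·4.18·(T − 23.2) = 3962.6(T − 23.2)
  cup: 336.38(T − 23.2)
4447 T = 80004 + 14797 + 99737 = 194538
T ≈ 43.75 °C — below 100 °C, confirming all the steam condensed.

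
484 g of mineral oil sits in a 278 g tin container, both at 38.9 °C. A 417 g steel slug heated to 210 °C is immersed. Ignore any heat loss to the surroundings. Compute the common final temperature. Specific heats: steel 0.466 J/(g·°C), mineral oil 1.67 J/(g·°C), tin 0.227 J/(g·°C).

T_f ≈ 70.1 °C

T_f = Σ m_i c_i T_i / Σ m_i c_i:
T_f = (194.32*210 + 808.28*38.9 + 63.11*38.9) / (194.32 + 808.28 + 63.11)
    = 74705 / 1065.7 ≈ 70.10 °C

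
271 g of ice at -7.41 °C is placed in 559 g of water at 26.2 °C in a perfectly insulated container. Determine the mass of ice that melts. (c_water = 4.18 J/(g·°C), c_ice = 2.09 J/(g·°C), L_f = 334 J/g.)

Water can give up m c ΔT = 559·4.18·26.2 = 61219 J before reaching 0 °C.
Of that, 271·2.09·7.41 = 4196.9 J goes to bring the ice to 0 °C, leaving 57022 J.
Melting all 271 g of ice would need 271·334 = 90514 J.
That's not enough to melt it all — equilibrium is at 0 °C with ice remaining.
m_melt = 57022 / L_f = 170.7 g.

m_melted ≈ 171 g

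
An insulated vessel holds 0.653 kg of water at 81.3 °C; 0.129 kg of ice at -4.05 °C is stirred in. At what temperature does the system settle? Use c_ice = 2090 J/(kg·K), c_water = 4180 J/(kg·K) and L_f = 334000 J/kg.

Energy conservation, ΣQ = 0:
ice -4.05→0 °C: 0.129·2090·4.05 = 1091.9; melt ice: 0.129·334000 = 43086; warm the meltwater: 539.22 T; water cools: 0.653·4180·(T − 81.3) = 2729.5(T − 81.3)
3268.8 T = 221912 − 44178 = 177734
T ≈ 54.37 °C (positive, so assuming full melt was valid).

T_f ≈ 54.4 °C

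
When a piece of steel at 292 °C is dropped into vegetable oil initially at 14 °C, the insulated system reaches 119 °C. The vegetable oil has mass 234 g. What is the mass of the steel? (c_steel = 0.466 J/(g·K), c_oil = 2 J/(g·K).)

m ≈ 610 g

Net heat exchanged in the isolated system is zero:
m·0.466·(119 − 292) + 234·2·(119 − 14) = 0
-80.62 m = -49140
m = -49140/-80.62 ≈ 609.5 g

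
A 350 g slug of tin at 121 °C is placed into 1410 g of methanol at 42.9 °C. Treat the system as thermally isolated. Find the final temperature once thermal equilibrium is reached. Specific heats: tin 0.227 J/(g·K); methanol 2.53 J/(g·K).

Heat gained plus heat lost sum to zero:
350*0.227*(T − 121) + 1410*2.53*(T − 42.9) = 0
3646.7 T = 162651
T = 162651/3646.7 ≈ 44.60 °C

T_f ≈ 44.6 °C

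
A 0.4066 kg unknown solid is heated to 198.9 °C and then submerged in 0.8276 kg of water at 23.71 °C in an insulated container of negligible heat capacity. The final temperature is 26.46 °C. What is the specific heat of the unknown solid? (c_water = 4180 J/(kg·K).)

Conservation of energy gives ΣQ = 0:
0.4066×c×(26.46 − 198.9) + 0.8276×4180×(26.46 − 23.71) = 0
-70.11 c = -9513.3
c = -9513.3/-70.11 ≈ 135.7 J/(kg·K)

c ≈ 136 J/(kg·K)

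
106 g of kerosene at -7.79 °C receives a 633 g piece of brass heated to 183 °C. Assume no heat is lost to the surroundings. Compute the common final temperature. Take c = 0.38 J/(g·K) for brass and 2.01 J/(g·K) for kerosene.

T_f ≈ 93.4 °C

Energy conservation, ΣQ = 0:
633×0.38×(T − 183) + 106×2.01×(T − (-7.79)) = 0
(240.54 + 213.06) T = 240.54×183 + 213.06×(-7.79)
T = 42359 / 453.6 = 93.4 °C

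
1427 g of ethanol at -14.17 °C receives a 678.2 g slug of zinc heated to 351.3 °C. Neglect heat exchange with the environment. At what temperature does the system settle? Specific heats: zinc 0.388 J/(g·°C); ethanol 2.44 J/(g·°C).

T_f ≈ 11.5 °C

Let T be the final temperature. ΣQ_i = 0:
678.2·0.388·(T − 351.3) + 1427·2.44·(T − (-14.17)) = 0
3745 T = 43103
T = 43103 / 3745 = 11.5 °C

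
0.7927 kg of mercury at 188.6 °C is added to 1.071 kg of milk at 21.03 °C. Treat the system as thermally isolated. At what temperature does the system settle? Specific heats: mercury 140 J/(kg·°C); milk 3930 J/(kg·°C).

T_f ≈ 25.3 °C

Net heat exchanged in the isolated system is zero:
0.7927·140·(T − 188.6) + 1.071·3930·(T − 21.03) = 0
110.98(T − 188.6) + 4209(T − 21.03) = 0
(110.98 + 4209) T = 110.98·188.6 + 4209·21.03
T = 109446 / 4320 = 25.3 °C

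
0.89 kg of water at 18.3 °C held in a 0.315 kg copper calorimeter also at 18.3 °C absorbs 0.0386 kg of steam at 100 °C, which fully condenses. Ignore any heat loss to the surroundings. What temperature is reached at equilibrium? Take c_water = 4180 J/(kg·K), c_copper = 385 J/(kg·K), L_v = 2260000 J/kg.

Taking heat into each body as positive, Σ m c ΔT = 0:
latent heat released on condensation: 0.0386·2260000 = 87236
  condensed water 100 °C→T: 161.35(T − 100)
  water warms: 0.89·4180·(T − 18.3) = 3720.2(T − 18.3)
  cup: 121.28(T − 18.3)
4002.8 T = 87236 + 16135 + 70299 = 173670
T ≈ 43.39 °C (< 100 °C, so full condensation is consistent).

T_f ≈ 43.4 °C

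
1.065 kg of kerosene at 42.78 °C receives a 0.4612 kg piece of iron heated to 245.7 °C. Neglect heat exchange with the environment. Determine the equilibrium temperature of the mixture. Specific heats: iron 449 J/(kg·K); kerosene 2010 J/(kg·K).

T_f ≈ 60.7 °C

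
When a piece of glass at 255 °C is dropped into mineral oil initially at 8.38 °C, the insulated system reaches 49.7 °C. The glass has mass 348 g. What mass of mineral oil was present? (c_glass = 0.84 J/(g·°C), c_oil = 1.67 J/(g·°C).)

m ≈ 870 g

Energy conservation, ΣQ = 0:
348·0.84·(49.7 − 255) + m·1.67·(49.7 − 8.38) = 0
69 m = 60013
m = 60013/69 ≈ 869.7 g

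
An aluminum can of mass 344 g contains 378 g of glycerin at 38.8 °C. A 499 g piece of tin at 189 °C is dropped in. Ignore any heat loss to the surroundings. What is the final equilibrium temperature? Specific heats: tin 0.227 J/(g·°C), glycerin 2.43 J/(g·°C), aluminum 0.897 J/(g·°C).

T_f ≈ 51.5 °C

Net heat exchanged in the isolated system is zero:
499×0.227×(T − 189) + 378×2.43×(T − 38.8) + 344×0.897×(T − 38.8) = 0
1340.4 T = 69020
T = 69020 / 1340.4 = 51.5 °C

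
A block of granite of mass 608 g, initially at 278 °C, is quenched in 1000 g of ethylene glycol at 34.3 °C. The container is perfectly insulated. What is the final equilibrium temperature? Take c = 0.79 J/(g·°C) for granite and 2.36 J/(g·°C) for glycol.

T_f ≈ 75.5 °C

Set heat shed by the hot body equal to heat absorbed by the cold body:
608*0.79*(278 − T) = 1000*2.36*(T − 34.3)
480.32(278 − T) = 2360(T − 34.3)
2840.3 T = 214477  ⇒  T ≈ 75.51 °C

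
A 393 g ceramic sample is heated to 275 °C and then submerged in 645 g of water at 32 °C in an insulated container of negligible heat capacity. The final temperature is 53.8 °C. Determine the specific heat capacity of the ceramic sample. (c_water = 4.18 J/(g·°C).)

c ≈ 0.676 J/(g·°C)

Energy conservation, ΣQ = 0:
393×c×(53.8 − 275) + 645×4.18×(53.8 − 32) = 0
-86932 c = -58775
c = -58775/-86932 ≈ 0.6761 J/(g·°C)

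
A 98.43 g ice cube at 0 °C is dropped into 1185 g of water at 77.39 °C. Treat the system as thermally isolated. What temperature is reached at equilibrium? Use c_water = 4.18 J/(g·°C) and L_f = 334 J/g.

T_f ≈ 65.3 °C

Let T be the final temperature. ΣQ_i = 0:
latent heat to melt: 98.43·334 = 32876; meltwater 0→T: 98.43·4.18·T = 411.44 T; water cools: 1185·4.18·(T − 77.39) = 4953.3(T − 77.39)
5364.7 T = 383336 − 32876 = 350460
T ≈ 65.33 °C. Since T > 0 °C, the all-ice-melts assumption holds.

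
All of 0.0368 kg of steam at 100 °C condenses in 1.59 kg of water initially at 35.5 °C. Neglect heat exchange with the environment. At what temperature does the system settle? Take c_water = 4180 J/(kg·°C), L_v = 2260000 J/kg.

T_f ≈ 49.2 °C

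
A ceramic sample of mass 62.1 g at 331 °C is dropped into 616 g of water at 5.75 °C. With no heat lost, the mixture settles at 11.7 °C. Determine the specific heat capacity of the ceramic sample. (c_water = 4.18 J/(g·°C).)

c ≈ 0.773 J/(g·°C)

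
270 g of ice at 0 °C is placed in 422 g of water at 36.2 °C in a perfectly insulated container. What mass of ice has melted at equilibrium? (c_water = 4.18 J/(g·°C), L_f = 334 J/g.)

Cooling the water to 0 °C releases 422×4.18×36.2 = 63855 J.
Melting all 270 g of ice would need 270×334 = 90180 J.
63855 J < 90180 J, so only part of the ice melts and the system sits at 0 °C.
Mass melted = 63855/334 ≈ 191.2 g.

m_melted ≈ 191 g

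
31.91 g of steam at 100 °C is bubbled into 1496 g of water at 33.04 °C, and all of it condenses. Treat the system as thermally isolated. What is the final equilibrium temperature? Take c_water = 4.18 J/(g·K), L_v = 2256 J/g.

Taking heat into each body as positive, Σ m c ΔT = 0:
condense steam: −31.91·2256 = −71989
  condensed water 100 °C→T: 133.38(T − 100)
  original water: 6253.3(T − 33.04)
6386.7 T = 71989 + 13338 + 206608 = 291936
T ≈ 45.71 °C, under the boiling point, so the assumption holds.

T_f ≈ 45.7 °C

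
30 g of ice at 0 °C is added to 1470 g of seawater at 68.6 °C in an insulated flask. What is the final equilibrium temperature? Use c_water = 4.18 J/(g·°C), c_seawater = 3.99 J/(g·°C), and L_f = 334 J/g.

T_f ≈ 65.5 °C

Energy conservation, ΣQ = 0:
melt ice: 30·334 = 10020
  warm the meltwater: 125.4 T
  seawater: 5865.3(T − 68.6)
5990.7 T = 402360 − 10020 = 392340
T ≈ 65.49 °C — above 0 °C, consistent with complete melting.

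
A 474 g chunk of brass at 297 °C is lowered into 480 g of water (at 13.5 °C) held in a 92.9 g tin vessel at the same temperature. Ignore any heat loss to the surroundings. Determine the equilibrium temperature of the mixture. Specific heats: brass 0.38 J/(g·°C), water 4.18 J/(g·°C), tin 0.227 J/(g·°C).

With ΣQ=0 the equilibrium temperature is the m·c-weighted mean:
T_f = (180.12×297 + 2006.4×13.5 + 21.09×13.5) / (180.12 + 2006.4 + 21.09)
    = 80867 / 2207.6 ≈ 36.63 °C

T_f ≈ 36.6 °C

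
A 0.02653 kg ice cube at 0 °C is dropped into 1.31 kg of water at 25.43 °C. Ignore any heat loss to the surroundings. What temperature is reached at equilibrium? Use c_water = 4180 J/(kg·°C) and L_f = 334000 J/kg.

Energy balance with sensible and latent terms:
latent heat to melt: 0.02653×334000 = 8861
  meltwater 0→T: 0.02653×4180×T = 110.9 T
  water cools: 1.31×4180×(T − 25.43) = 5475.8(T − 25.43)
5586.7 T = 139250 − 8861 = 130389
T ≈ 23.34 °C (positive, so assuming full melt was valid).

T_f ≈ 23.3 °C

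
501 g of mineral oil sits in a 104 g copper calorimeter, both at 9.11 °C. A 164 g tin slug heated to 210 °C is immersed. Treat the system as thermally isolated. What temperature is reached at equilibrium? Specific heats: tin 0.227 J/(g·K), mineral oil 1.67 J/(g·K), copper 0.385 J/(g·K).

Net heat exchanged in the isolated system is zero:
164·0.227·(T − 210) + 501·1.67·(T − 9.11) + 104·0.385·(T − 9.11) = 0
37.23(T − 210) + 836.67(T − 9.11) + 40.04(T − 9.11) = 0
913.94 T = 15805
T ≈ 17.29 °C

T_f ≈ 17.3 °C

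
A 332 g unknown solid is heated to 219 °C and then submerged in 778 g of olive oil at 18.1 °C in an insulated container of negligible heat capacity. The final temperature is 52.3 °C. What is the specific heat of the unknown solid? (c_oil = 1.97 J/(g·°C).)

Heat lost by the unknown solid = heat gained by the oil:
332·c·(219 − 52.3) = 778·1.97·(52.3 − 18.1)
55344 c = 52417  ⇒  c ≈ 0.9471 J/(g·°C)

c ≈ 0.947 J/(g·°C)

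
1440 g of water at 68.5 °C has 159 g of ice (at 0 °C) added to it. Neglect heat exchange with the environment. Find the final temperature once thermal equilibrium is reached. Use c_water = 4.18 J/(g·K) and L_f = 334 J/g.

T_f ≈ 53.7 °C

Heat gained plus heat lost sum to zero:
melt ice: 159·334 = 53106; meltwater 0→T: 159·4.18·T = 664.62 T; water: 6019.2(T − 68.5)
6683.8 T = 412315 − 53106 = 359209
T ≈ 53.74 °C — above 0 °C, consistent with complete melting.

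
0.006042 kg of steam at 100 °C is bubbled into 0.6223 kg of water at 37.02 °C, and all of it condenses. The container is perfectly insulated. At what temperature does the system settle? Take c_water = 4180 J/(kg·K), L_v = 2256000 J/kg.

Conservation of energy gives ΣQ = 0:
condense steam: −0.006042·2256000 = −13631; condensed water 100 °C→T: 25.26(T − 100); water warms: 0.6223·4180·(T − 37.02) = 2601.2(T − 37.02)
2626.5 T = 13631 + 2525.6 + 96297 = 112453
T ≈ 42.82 °C (< 100 °C, so full condensation is consistent).

T_f ≈ 42.8 °C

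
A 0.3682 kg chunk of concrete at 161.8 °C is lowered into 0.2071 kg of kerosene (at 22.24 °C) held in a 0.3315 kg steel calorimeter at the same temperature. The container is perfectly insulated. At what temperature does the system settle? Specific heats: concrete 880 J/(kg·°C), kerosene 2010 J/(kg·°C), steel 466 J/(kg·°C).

T_f ≈ 72.8 °C

With ΣQ=0 the equilibrium temperature is the m·c-weighted mean:
T_f = (324.02·161.8 + 416.27·22.24 + 154.48·22.24) / (324.02 + 416.27 + 154.48)
    = 65119 / 894.77 ≈ 72.78 °C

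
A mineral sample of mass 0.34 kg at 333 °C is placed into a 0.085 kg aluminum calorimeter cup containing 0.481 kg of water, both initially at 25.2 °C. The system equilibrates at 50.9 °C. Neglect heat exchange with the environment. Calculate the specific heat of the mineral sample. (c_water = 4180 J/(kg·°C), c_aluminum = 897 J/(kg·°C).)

Conservation of energy gives ΣQ = 0:
0.34·c·(50.9 − 333) + 0.481·4180·(50.9 − 25.2) + 0.085·897·(50.9 − 25.2) = 0
-95.91 c = -53631
c = -53631/-95.91 ≈ 559.2 J/(kg·°C)

c ≈ 559 J/(kg·°C)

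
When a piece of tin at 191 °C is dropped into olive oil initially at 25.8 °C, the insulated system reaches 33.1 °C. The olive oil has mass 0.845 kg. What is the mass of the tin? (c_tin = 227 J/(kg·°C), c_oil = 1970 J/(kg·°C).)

Let T be the final temperature. ΣQ_i = 0:
m·227·(33.1 − 191) + 0.845·1970·(33.1 − 25.8) = 0
-35843 m = -12152
m = -12152/-35843 ≈ 0.339 kg

m ≈ 0.339 kg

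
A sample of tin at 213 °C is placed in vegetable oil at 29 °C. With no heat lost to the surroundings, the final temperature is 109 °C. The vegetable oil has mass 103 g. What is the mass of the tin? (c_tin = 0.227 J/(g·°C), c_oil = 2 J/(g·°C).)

m ≈ 698 g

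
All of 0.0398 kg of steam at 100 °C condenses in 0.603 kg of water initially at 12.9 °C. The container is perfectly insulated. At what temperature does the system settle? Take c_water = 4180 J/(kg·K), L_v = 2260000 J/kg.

Energy balance with sensible and latent terms:
steam→water at 100 °C releases m L_v = 0.0398×2260000 = 89948; condensed water 100 °C→T: 166.36(T − 100); original water: 2520.5(T − 12.9)
2686.9 T = 89948 + 16636 + 32515 = 139099
T ≈ 51.77 °C — below 100 °C, confirming all the steam condensed.

T_f ≈ 51.8 °C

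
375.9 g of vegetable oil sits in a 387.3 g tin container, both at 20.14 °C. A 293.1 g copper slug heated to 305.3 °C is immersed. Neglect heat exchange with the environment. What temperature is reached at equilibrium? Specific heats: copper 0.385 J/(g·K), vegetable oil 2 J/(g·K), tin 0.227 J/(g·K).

Net heat exchanged in the isolated system is zero:
293.1*0.385*(T − 305.3) + 375.9*2*(T − 20.14) + 387.3*0.227*(T − 20.14) = 0
(112.84 + 751.8 + 87.92) T = 112.84*305.3 + 751.8*20.14 + 87.92*20.14
T = 51363/952.56 ≈ 53.92 °C

T_f ≈ 53.9 °C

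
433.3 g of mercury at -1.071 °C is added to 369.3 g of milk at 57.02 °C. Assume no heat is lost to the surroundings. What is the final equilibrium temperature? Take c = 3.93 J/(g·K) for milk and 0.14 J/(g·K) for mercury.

T_f ≈ 54.7 °C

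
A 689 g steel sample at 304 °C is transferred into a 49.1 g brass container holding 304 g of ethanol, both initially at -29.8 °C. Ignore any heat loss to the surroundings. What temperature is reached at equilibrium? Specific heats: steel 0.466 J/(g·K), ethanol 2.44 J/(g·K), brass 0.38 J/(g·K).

Conservation of energy gives ΣQ = 0:
689×0.466×(T − 304) + 304×2.44×(T − (-29.8)) + 49.1×0.38×(T − (-29.8)) = 0
321.07(T − 304) + 741.76(T − (-29.8)) + 18.66(T − (-29.8)) = 0
1081.5 T = 74946
T = 74946 / 1081.5 = 69.3 °C

T_f ≈ 69.3 °C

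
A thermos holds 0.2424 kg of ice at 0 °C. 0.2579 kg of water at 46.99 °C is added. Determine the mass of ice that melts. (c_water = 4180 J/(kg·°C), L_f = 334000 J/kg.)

Cooling the water to 0 °C releases 0.2579·4180·46.99 = 50656 J.
To melt every bit of ice: 0.2424·334000 = 80962 J.
That's not enough to melt it all — equilibrium is at 0 °C with ice remaining.
m_melt = 50656 / L_f = 0.1517 kg.

m_melted ≈ 0.152 kg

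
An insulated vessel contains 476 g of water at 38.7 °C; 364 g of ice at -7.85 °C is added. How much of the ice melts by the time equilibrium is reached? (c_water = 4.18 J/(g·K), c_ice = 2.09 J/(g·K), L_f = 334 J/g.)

m_melted ≈ 213 g

Water can give up m c ΔT = 476·4.18·38.7 = 77001 J before reaching 0 °C.
Warming the ice to 0 °C takes 364·2.09·7.85 = 5972 J, leaving 71029 J for melting.
Melting all 364 g of ice would need 364·334 = 121576 J.
Since 71029 < 121576 J, not all the ice melts; equilibrium is at 0 °C.
Mass melted = 71029/334 ≈ 212.7 g.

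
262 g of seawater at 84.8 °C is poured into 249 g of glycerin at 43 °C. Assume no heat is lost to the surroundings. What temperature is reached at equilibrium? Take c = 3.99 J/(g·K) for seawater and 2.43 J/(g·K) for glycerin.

T_f ≈ 69.5 °C

With ΣQ=0 the equilibrium temperature is the m·c-weighted mean:
T_f = (1045.4·84.8 + 605.07·43) / (1045.4 + 605.07)
    = 114666 / 1650.5 ≈ 69.48 °C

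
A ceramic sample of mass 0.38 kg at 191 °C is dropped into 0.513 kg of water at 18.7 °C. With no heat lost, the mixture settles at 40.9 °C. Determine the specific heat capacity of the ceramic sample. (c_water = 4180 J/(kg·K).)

Let T be the final temperature. ΣQ_i = 0:
0.38·c·(40.9 − 191) + 0.513·4180·(40.9 − 18.7) = 0
-57.04 c = -47604
c = -47604/-57.04 ≈ 834.6 J/(kg·K)

c ≈ 835 J/(kg·K)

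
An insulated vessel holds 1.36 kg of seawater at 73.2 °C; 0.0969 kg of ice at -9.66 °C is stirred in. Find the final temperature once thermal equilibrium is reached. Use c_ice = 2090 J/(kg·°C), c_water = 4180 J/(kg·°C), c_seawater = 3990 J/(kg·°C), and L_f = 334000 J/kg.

T_f ≈ 62.2 °C

Let T be the final temperature. ΣQ_i = 0:
ice -9.66→0 °C: 0.0969·2090·9.66 = 1956.4; melt ice: 0.0969·334000 = 32365; meltwater 0→T: 0.0969·4180·T = 405.04 T; seawater: 5426.4(T − 73.2)
5831.4 T = 397212 − 34321 = 362892
T ≈ 62.23 °C. Since T > 0 °C, the all-ice-melts assumption holds.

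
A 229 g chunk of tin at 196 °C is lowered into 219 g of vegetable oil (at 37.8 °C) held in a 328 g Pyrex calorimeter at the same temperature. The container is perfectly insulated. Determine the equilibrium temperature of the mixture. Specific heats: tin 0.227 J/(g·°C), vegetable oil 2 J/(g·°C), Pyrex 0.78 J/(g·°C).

T_f = Σ m_i c_i T_i / Σ m_i c_i:
T_f = (51.98·196 + 438·37.8 + 255.84·37.8) / (51.98 + 438 + 255.84)
    = 36416 / 745.82 ≈ 48.83 °C

T_f ≈ 48.8 °C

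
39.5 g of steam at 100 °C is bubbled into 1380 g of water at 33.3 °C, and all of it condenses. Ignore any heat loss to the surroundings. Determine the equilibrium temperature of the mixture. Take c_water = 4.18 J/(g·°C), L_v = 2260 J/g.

Net heat exchanged in the isolated system is zero:
steam→water at 100 °C releases m L_v = 39.5·2260 = 89270
  condensed water 100 °C→T: 165.11(T − 100)
  water warms: 1380·4.18·(T − 33.3) = 5768.4(T − 33.3)
5933.5 T = 89270 + 16511 + 192088 = 297869
T ≈ 50.20 °C — below 100 °C, confirming all the steam condensed.

T_f ≈ 50.2 °C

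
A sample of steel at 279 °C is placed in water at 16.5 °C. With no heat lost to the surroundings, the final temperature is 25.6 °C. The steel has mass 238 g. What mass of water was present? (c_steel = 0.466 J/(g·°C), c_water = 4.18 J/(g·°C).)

|Q_steel| = |Q_water|:
238·0.466·(279 − 25.6) = m·4.18·(25.6 − 16.5)
38.04 m = 28104  ⇒  m ≈ 738.8 g

m ≈ 739 g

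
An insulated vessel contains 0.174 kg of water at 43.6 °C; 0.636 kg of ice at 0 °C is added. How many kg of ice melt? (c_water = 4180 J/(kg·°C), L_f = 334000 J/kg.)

Heat available from the water dropping to 0 °C: 0.174·4180·43.6 = 31711 J.
To melt every bit of ice: 0.636·334000 = 212424 J.
31711 J < 212424 J, so only part of the ice melts and the system sits at 0 °C.
m_melt = 31711 / L_f = 0.09494 kg.

m_melted ≈ 0.0949 kg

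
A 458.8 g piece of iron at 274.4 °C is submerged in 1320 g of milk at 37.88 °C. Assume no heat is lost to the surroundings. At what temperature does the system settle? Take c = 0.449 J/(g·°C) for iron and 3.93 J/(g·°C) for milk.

T_f ≈ 46.9 °C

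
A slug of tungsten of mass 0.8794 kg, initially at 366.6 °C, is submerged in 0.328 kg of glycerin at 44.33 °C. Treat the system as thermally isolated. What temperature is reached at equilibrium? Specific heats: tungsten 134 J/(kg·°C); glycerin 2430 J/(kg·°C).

T_f ≈ 85.8 °C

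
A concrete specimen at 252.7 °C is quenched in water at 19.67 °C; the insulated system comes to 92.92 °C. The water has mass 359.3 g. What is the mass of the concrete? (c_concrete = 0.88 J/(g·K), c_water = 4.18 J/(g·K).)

Taking heat into each body as positive, Σ m c ΔT = 0:
m×0.88×(92.92 − 252.7) + 359.3×4.18×(92.92 − 19.67) = 0
-140.61 m = -110012
m = -110012/-140.61 ≈ 782.4 g

m ≈ 782 g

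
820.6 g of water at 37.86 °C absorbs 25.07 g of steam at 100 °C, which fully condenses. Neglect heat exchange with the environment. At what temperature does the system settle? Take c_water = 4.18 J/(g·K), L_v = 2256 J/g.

T_f ≈ 55.7 °C

Let T be the final temperature. ΣQ_i = 0:
steam→water at 100 °C releases m L_v = 25.07·2256 = 56558
  condensate cools 100→T: 25.07·4.18·(T − 100) = 104.79(T − 100)
  original water: 3430.1(T − 37.86)
3534.9 T = 56558 + 10479 + 129864 = 196901
T ≈ 55.70 °C, under the boiling point, so the assumption holds.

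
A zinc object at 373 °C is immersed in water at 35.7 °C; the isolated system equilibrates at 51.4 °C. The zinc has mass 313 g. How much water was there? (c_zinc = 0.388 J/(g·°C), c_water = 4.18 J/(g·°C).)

m ≈ 595 g

Heat lost by the zinc = heat gained by the water:
313×0.388×(373 − 51.4) = m×4.18×(51.4 − 35.7)
65.63 m = 39056  ⇒  m ≈ 595.1 g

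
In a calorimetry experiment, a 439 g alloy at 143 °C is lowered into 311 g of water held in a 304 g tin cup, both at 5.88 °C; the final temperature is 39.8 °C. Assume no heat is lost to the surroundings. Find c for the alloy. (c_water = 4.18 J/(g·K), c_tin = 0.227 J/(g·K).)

Setting the total heat transfer to zero:
439×c×(39.8 − 143) + 311×4.18×(39.8 − 5.88) + 304×0.227×(39.8 − 5.88) = 0
-45305 c = -46436
c = -46436/-45305 ≈ 1.025 J/(g·K)

c ≈ 1.02 J/(g·K)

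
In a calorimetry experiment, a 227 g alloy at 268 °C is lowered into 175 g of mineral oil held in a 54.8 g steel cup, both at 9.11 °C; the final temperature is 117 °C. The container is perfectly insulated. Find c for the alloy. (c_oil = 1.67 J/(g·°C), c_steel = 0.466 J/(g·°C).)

Taking heat into each body as positive, Σ m c ΔT = 0:
227×c×(117 − 268) + 175×1.67×(117 − 9.11) + 54.8×0.466×(117 − 9.11) = 0
-34277 c = -34286
c = -34286/-34277 ≈ 1 J/(g·°C)

c ≈ 1 J/(g·°C)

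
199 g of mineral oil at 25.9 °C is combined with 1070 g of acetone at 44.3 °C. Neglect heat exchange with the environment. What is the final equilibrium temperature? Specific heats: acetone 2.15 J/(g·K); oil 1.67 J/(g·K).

T_f ≈ 42.0 °C

T_f is the heat-capacity-weighted average of the initial temperatures:
T_f = (2300.5×44.3 + 332.33×25.9) / (2300.5 + 332.33)
    = 110519 / 2632.8 ≈ 41.98 °C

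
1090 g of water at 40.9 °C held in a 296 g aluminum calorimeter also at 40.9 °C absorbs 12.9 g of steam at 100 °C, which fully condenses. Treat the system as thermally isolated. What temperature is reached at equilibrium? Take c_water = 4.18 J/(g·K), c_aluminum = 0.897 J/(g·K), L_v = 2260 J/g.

T_f ≈ 47.5 °C

Conservation of energy gives ΣQ = 0:
latent heat released on condensation: 12.9×2260 = 29154
  condensed water 100 °C→T: 53.92(T − 100)
  water warms: 1090×4.18×(T − 40.9) = 4556.2(T − 40.9)
  aluminum cup: 296×0.897×(T − 40.9) = 265.51(T − 40.9)
4875.6 T = 29154 + 5392.2 + 197208 = 231754
T ≈ 47.53 °C (< 100 °C, so full condensation is consistent).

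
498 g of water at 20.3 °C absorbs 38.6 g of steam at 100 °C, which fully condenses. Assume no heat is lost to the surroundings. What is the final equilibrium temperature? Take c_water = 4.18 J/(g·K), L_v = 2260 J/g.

T_f ≈ 64.9 °C

Heat gained plus heat lost sum to zero:
steam→water at 100 °C releases m L_v = 38.6·2260 = 87236; condensate cools 100→T: 38.6·4.18·(T − 100) = 161.35(T − 100); water warms: 498·4.18·(T − 20.3) = 2081.6(T − 20.3)
2243 T = 87236 + 16135 + 42257 = 145628
T ≈ 64.93 °C — below 100 °C, confirming all the steam condensed.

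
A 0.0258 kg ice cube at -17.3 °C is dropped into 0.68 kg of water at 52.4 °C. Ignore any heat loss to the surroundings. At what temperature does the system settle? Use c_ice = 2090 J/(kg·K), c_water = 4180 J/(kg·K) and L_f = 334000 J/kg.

T_f ≈ 47.2 °C

Energy balance with sensible and latent terms:
warm ice to 0 °C: 0.0258·2090·(0 − (-17.3)) = 932.85; fusion: m_ice L_f = 0.0258·334000 = 8617.2; warm the meltwater: 107.84 T; water cools: 0.68·4180·(T − 52.4) = 2842.4(T − 52.4)
2950.2 T = 148942 − 9550.1 = 139392
T ≈ 47.25 °C — above 0 °C, consistent with complete melting.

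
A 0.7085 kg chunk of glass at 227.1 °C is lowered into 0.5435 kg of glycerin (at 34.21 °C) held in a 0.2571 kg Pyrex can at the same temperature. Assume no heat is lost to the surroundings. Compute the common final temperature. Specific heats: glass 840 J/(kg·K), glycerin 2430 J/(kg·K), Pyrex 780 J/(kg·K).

Setting the total heat transfer to zero:
0.7085×840×(T − 227.1) + 0.5435×2430×(T − 34.21) + 0.2571×780×(T − 34.21) = 0
595.14(T − 227.1) + 1320.7(T − 34.21) + 200.54(T − 34.21) = 0
2116.4 T = 187198
T = 187198/2116.4 ≈ 88.45 °C

T_f ≈ 88.5 °C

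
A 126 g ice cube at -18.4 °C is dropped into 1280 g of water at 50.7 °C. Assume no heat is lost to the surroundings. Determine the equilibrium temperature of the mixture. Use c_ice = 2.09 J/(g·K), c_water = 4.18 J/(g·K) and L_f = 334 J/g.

T_f ≈ 38.2 °C

Let T be the final temperature. ΣQ_i = 0:
ice -18.4→0 °C: 126·2.09·18.4 = 4845.5
  melt ice: 126·334 = 42084
  warm the meltwater: 526.68 T
  water cools: 1280·4.18·(T − 50.7) = 5350.4(T − 50.7)
5877.1 T = 271265 − 46929 = 224336
T ≈ 38.17 °C (positive, so assuming full melt was valid).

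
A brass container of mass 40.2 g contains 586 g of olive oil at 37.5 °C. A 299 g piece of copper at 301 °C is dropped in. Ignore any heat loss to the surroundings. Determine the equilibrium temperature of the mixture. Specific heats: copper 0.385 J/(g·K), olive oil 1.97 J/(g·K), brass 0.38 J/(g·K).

Energy conservation, ΣQ = 0:
299×0.385×(T − 301) + 586×1.97×(T − 37.5) + 40.2×0.38×(T − 37.5) = 0
115.12(T − 301) + 1154.4(T − 37.5) + 15.28(T − 37.5) = 0
1284.8 T = 78513
T ≈ 61.11 °C

T_f ≈ 61.1 °C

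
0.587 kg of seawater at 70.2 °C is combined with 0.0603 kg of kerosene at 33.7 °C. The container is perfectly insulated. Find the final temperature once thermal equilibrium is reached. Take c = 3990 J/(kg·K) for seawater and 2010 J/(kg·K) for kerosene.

T_f ≈ 68.4 °C

|Q_seawater| = |Q_kerosene|:
0.587*3990*(70.2 − T) = 0.0603*2010*(T − 33.7)
2342.1(70.2 − T) = 121.2(T − 33.7)
2463.3 T = 168502  ⇒  T ≈ 68.40 °C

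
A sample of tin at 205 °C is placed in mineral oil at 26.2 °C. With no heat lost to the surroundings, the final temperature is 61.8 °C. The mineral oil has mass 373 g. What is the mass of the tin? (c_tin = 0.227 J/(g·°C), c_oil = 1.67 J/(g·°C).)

m ≈ 682 g

Let T be the final temperature. ΣQ_i = 0:
m×0.227×(61.8 − 205) + 373×1.67×(61.8 − 26.2) = 0
-32.51 m = -22176
m = -22176/-32.51 ≈ 682.2 g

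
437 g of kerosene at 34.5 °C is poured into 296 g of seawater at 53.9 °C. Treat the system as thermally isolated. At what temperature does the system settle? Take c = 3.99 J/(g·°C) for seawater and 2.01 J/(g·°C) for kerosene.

T_f ≈ 45.6 °C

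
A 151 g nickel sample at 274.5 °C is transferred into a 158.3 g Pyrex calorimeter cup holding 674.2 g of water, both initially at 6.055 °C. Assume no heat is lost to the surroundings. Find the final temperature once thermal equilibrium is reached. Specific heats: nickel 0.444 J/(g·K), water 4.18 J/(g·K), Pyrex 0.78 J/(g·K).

T_f = Σ m_i c_i T_i / Σ m_i c_i:
T_f = (67.04*274.5 + 2818.2*6.055 + 123.47*6.055) / (67.04 + 2818.2 + 123.47)
    = 36215 / 3008.7 ≈ 12.04 °C

T_f ≈ 12.0 °C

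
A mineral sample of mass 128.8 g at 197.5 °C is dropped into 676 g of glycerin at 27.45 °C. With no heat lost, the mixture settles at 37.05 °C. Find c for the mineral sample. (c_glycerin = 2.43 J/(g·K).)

c ≈ 0.763 J/(g·K)

m_s c (T_s − T_f) = m_glycerin c_glycerin (T_f − T_0):
128.8·c·(197.5 − 37.05) = 676·2.43·(37.05 − 27.45)
20666 c = 15770  ⇒  c ≈ 0.7631 J/(g·K)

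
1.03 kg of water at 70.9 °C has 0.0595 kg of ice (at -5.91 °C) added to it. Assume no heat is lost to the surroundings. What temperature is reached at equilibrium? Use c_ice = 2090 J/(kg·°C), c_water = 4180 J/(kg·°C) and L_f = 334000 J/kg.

T_f ≈ 62.5 °C

Sum of m c ΔT and latent-heat terms is zero:
warm ice to 0 °C: 0.0595·2090·(0 − (-5.91)) = 734.94; fusion: m_ice L_f = 0.0595·334000 = 19873; meltwater 0→T: 0.0595·4180·T = 248.71 T; water: 4305.4(T − 70.9)
4554.1 T = 305253 − 20608 = 284645
T ≈ 62.50 °C — above 0 °C, consistent with complete melting.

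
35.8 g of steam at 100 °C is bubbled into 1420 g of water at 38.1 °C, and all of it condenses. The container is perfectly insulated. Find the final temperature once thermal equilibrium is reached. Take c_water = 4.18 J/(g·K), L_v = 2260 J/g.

T_f ≈ 52.9 °C

Conservation of energy gives ΣQ = 0:
condense steam: −35.8·2260 = −80908; condensed water 100 °C→T: 149.64(T − 100); water warms: 1420·4.18·(T − 38.1) = 5935.6(T − 38.1)
6085.2 T = 80908 + 14964 + 226146 = 322019
T ≈ 52.92 °C — below 100 °C, confirming all the steam condensed.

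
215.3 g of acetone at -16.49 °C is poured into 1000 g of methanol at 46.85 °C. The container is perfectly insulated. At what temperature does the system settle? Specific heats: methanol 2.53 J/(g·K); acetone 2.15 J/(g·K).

Set heat shed by the hot body equal to heat absorbed by the cold body:
1000·2.53·(46.85 − T) = 215.3·2.15·(T − (-16.49))
2530(46.85 − T) = 462.89(T − (-16.49))
2992.9 T = 110897  ⇒  T ≈ 37.05 °C

T_f ≈ 37.1 °C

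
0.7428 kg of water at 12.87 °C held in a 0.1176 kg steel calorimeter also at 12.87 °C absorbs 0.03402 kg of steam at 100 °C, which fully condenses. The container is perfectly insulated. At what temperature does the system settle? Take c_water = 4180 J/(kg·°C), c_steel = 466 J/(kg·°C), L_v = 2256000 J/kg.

T_f ≈ 39.9 °C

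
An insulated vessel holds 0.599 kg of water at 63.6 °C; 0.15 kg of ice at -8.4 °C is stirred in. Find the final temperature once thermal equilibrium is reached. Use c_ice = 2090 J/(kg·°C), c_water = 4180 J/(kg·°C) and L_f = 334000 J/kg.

T_f ≈ 34.0 °C

Energy conservation, ΣQ = 0:
warm ice to 0 °C: 0.15·2090·(0 − (-8.4)) = 2633.4
  fusion: m_ice L_f = 0.15·334000 = 50100
  meltwater 0→T: 0.15·4180·T = 627 T
  water cools: 0.599·4180·(T − 63.6) = 2503.8(T − 63.6)
3130.8 T = 159243 − 52733 = 106510
T ≈ 34.02 °C (positive, so assuming full melt was valid).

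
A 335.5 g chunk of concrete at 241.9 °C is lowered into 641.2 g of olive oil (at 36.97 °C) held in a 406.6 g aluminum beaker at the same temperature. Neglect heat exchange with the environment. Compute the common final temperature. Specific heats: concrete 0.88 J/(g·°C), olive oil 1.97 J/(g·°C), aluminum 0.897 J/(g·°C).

T_f ≈ 68.4 °C

Setting the total heat transfer to zero:
335.5×0.88×(T − 241.9) + 641.2×1.97×(T − 36.97) + 406.6×0.897×(T − 36.97) = 0
1923.1 T = 131601
T = 131601/1923.1 ≈ 68.43 °C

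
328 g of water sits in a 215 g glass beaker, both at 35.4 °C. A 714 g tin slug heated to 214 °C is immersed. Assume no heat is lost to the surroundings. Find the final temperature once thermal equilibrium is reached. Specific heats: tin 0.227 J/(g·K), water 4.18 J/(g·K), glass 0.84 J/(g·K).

Setting the total heat transfer to zero:
714*0.227*(T − 214) + 328*4.18*(T − 35.4) + 215*0.84*(T − 35.4) = 0
(162.08 + 1371 + 180.6) T = 162.08*214 + 1371*35.4 + 180.6*35.4
T = 89613/1713.7 ≈ 52.29 °C

T_f ≈ 52.3 °C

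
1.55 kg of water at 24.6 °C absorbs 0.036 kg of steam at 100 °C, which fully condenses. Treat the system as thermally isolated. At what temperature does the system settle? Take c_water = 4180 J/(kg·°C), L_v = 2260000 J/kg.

T_f ≈ 38.6 °C

Energy balance with sensible and latent terms:
condense steam: −0.036×2260000 = −81360; condensed water 100 °C→T: 150.48(T − 100); original water: 6479(T − 24.6)
6629.5 T = 81360 + 15048 + 159383 = 255791
T ≈ 38.58 °C (< 100 °C, so full condensation is consistent).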